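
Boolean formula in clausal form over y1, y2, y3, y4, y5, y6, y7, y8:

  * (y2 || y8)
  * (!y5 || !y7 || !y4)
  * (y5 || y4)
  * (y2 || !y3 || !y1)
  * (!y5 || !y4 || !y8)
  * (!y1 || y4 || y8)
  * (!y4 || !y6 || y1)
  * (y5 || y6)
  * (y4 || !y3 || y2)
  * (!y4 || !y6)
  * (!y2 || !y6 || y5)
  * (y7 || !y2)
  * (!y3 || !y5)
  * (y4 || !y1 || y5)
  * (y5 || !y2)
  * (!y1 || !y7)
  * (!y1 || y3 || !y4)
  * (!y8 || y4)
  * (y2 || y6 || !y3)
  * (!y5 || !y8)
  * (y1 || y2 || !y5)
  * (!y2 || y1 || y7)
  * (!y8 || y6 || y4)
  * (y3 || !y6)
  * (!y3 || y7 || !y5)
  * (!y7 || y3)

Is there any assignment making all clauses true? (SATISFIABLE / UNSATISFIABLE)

UNSATISFIABLE

y4 = True:
  propagation gives y6=False, y5=True, y7=False, y8=False; an empty clause results — contradiction.
y4 = False:
  propagation gives y5=True, y3=False, y8=False, y2=True; an empty clause results — contradiction.
Every branch closes, so no satisfying assignment exists.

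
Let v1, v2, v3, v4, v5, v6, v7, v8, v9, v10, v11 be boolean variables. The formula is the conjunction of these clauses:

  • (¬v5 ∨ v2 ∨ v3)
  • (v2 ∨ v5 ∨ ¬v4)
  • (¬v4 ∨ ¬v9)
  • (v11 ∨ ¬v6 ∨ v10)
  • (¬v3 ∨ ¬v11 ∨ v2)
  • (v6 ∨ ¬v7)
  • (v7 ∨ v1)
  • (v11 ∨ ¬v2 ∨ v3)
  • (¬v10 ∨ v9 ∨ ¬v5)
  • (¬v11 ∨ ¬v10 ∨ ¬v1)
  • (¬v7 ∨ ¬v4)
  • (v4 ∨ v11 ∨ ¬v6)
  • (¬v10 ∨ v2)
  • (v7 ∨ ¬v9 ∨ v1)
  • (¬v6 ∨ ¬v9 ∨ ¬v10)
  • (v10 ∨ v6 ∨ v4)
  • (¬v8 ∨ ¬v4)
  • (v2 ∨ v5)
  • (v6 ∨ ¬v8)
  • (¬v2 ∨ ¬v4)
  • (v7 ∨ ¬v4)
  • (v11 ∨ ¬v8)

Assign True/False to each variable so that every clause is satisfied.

Pure literal: v8 appears only negated; assign v8 = False.
Set v1 = True and propagate.
Branch on v2: take v2 = True.
  then v4 is forced to False.
Try v3 = True.
For the remaining variables, v5 = True, v6 = False, v7 = False, v9 = True, v10 = True, v11 = False works.

v1 = 1, v2 = 1, v3 = 1, v4 = 0, v5 = 1, v6 = 0, v7 = 0, v8 = 0, v9 = 1, v10 = 1, v11 = 0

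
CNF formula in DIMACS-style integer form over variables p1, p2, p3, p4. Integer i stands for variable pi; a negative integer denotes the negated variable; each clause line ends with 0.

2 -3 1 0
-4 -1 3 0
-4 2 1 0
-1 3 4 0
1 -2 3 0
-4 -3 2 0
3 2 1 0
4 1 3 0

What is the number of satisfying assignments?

Satisfying assignments:
  p1=F p2=T p3=T p4=F
  p1=F p2=T p3=T p4=T
  p1=T p2=F p3=T p4=F
  p1=T p2=T p3=T p4=F
  p1=T p2=T p3=T p4=T
Count: 5.

5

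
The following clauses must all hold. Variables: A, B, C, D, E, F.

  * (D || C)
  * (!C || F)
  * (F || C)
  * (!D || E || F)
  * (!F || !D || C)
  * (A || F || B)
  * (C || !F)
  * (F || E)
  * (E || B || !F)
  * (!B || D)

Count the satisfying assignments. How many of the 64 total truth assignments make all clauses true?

8

Satisfying assignments:
  A=F B=F C=T D=F E=T F=T
  A=F B=F C=T D=T E=T F=T
  A=F B=T C=T D=T E=F F=T
  A=F B=T C=T D=T E=T F=T
  A=T B=F C=T D=F E=T F=T
  A=T B=F C=T D=T E=T F=T
  A=T B=T C=T D=T E=F F=T
  A=T B=T C=T D=T E=T F=T
Count: 8.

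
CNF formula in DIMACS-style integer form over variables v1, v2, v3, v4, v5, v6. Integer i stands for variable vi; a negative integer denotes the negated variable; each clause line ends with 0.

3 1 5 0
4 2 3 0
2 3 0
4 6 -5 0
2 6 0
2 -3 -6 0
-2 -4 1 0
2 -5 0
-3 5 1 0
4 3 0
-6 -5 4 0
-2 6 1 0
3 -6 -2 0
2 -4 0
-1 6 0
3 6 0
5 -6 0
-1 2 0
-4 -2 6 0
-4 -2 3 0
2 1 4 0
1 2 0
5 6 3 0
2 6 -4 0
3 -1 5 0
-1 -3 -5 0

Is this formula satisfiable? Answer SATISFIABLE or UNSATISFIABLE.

v2 = True:
  v3 = True:
    v6 = True:
      propagation gives v5=True, v4=True, v1=True; contradiction.
    v6 = False:
      propagation gives v1=True; contradiction.
  v3 = False:
    propagation gives v4=True; an empty clause results — contradiction.
v2 = False:
  propagation gives v3=True, v6=True; an empty clause results — contradiction.
Every branch closes, so no satisfying assignment exists.

UNSATISFIABLE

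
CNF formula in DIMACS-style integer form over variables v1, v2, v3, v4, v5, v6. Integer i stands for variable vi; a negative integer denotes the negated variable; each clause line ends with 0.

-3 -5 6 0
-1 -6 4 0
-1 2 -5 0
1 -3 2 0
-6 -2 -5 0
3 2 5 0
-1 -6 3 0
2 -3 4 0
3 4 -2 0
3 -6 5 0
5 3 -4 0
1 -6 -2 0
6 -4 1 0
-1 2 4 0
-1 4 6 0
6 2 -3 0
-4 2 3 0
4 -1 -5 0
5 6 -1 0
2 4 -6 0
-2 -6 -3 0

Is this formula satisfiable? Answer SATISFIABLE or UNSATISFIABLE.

SATISFIABLE

Branch on v1: take v1 = False.
Branch on v2: take v2 = False.
  then v3 is forced to False.
  then v5 is forced to True.
  then v4 is forced to False.
  then v6 is forced to False.
So v1=F, v2=F, v3=F, v4=F, v5=T, v6=F is a satisfying assignment.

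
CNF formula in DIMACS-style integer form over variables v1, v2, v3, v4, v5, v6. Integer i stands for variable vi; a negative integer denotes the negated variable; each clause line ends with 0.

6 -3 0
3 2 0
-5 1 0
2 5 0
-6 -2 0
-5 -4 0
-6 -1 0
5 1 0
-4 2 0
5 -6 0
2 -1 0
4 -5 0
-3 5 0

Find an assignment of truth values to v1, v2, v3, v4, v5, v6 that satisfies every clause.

v1=T, v2=T, v3=F, v4=F, v5=F, v6=F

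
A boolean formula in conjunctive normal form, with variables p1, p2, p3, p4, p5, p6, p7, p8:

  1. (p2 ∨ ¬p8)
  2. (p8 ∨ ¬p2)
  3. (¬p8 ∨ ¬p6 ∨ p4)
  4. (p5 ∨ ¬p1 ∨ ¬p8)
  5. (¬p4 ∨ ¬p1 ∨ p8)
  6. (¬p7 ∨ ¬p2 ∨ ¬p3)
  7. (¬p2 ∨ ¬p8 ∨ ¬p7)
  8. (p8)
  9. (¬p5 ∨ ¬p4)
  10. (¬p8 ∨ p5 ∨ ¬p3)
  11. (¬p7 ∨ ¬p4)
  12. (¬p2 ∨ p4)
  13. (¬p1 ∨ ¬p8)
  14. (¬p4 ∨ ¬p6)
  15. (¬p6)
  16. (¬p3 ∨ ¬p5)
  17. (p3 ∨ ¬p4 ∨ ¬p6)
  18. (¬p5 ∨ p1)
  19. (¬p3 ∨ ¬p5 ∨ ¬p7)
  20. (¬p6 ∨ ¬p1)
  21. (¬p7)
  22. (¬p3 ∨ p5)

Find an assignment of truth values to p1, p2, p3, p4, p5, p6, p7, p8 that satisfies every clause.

The clause (p8) is unit: p8 must be True.
(p2) is a unit clause, so p2 = True.
The clause (¬p7) is unit: p7 must be False.
The clause (p4) is unit: p4 must be True.
Unit propagation: (¬p5) forces p5 = False.
(¬p1) is a unit clause, so p1 = False.
The clause (¬p3) is unit: p3 must be False.
Unit propagation: (¬p6) forces p6 = False.

p1=F, p2=T, p3=F, p4=T, p5=F, p6=F, p7=F, p8=T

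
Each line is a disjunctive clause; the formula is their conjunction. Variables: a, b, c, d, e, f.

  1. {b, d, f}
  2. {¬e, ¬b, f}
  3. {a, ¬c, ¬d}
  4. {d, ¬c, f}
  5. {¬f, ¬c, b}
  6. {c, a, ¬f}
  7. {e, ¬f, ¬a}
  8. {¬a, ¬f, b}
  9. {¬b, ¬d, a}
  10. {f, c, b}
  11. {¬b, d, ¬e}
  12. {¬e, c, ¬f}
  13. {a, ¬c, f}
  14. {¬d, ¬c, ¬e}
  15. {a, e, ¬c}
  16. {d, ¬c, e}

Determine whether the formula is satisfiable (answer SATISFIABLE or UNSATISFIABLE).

Set a = True and propagate.
Try b = True.
The remaining clauses are satisfied by c = True, d = True, e = False, f = False.
So a=True, b=True, c=True, d=True, e=False, f=False is a satisfying assignment.

SATISFIABLE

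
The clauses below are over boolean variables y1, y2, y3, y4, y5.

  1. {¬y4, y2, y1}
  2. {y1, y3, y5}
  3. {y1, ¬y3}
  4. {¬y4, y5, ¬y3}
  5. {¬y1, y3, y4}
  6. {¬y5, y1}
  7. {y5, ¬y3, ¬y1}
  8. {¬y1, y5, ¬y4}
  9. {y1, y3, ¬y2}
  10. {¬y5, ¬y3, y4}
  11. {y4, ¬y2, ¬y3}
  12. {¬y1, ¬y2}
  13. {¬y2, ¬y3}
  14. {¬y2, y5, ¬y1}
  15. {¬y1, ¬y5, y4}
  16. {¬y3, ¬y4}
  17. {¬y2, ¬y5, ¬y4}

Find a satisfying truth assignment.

y1 = T, y2 = F, y3 = F, y4 = T, y5 = T

Check each clause:
  1. {y2, y1, ¬y4} — y1 is true.
  2. {y5, y1, y3} — y1 is true.
  3. {y1, ¬y3} — y1 is true.
  4. {¬y3, ¬y4, y5} — ¬y3 is true.
  5. {y3, y4, ¬y1} — y4 is true.
  6. {¬y5, y1} — y1 is true.
  7. {¬y1, y5, ¬y3} — y5 is true.
  8. {¬y4, y5, ¬y1} — y5 is true.
  9. {y3, y1, ¬y2} — y1 is true.
  10. {¬y3, ¬y5, y4} — y4 is true.
  11. {y4, ¬y2, ¬y3} — y4 is true.
  12. {¬y1, ¬y2} — ¬y2 is true.
  13. {¬y2, ¬y3} — ¬y3 is true.
  14. {¬y2, y5, ¬y1} — y5 is true.
  15. {y4, ¬y5, ¬y1} — y4 is true.
  16. {¬y3, ¬y4} — ¬y3 is true.
  17. {¬y4, ¬y5, ¬y2} — ¬y2 is true.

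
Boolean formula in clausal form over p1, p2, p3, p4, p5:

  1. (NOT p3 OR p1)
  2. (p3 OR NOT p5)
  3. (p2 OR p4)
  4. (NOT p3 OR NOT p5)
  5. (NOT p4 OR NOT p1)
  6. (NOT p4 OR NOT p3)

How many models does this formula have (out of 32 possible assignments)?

Satisfying assignments:
  p1=F p2=F p3=F p4=T p5=F
  p1=F p2=T p3=F p4=F p5=F
  p1=F p2=T p3=F p4=T p5=F
  p1=T p2=T p3=F p4=F p5=F
  p1=T p2=T p3=T p4=F p5=F
That's 5 in total.

5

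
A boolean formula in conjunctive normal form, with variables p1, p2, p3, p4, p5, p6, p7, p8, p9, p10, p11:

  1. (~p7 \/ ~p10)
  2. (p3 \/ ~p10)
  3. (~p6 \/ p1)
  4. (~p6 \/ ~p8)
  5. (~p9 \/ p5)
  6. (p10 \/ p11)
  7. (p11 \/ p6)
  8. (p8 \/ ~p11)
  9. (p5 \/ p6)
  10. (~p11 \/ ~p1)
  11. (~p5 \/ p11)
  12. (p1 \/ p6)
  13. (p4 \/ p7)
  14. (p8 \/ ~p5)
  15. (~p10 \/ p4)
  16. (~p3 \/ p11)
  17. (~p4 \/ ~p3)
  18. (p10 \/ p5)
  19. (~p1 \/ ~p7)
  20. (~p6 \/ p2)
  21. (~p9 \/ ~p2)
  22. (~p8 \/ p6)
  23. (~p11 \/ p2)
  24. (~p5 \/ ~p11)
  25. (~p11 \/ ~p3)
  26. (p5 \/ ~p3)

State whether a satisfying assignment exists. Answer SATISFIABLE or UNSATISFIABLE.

UNSATISFIABLE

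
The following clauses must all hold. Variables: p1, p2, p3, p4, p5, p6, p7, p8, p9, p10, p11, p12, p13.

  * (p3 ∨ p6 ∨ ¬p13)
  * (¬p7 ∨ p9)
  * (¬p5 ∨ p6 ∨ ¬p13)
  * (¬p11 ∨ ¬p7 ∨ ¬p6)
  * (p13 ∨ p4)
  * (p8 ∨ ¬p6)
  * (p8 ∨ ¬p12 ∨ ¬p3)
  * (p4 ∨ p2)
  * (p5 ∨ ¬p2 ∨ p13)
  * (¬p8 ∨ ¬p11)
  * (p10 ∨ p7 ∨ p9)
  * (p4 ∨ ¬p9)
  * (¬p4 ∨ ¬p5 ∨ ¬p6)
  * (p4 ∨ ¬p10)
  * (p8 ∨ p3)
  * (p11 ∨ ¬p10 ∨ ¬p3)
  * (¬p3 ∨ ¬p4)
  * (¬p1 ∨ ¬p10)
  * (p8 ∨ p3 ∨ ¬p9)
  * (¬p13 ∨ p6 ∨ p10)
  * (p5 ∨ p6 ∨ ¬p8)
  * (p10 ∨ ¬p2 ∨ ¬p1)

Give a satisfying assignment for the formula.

Pure literal: p1 appears only negated; assign p1 = False.
Pure literal: p12 appears only negated; assign p12 = False.
Try p2 = False.
  then p4 is forced to True.
  then p3 is forced to False.
  then p8 is forced to True.
  then p11 is forced to False.
Branch on p5: take p5 = True.
  then p6 is forced to False.
  then p13 is forced to False.
Set p7 = False and propagate.
For the remaining variables, p9 = True, p10 = True works.
Every clause has at least one true literal under this assignment.

p1=0, p2=0, p3=0, p4=1, p5=1, p6=0, p7=0, p8=1, p9=1, p10=1, p11=0, p12=0, p13=0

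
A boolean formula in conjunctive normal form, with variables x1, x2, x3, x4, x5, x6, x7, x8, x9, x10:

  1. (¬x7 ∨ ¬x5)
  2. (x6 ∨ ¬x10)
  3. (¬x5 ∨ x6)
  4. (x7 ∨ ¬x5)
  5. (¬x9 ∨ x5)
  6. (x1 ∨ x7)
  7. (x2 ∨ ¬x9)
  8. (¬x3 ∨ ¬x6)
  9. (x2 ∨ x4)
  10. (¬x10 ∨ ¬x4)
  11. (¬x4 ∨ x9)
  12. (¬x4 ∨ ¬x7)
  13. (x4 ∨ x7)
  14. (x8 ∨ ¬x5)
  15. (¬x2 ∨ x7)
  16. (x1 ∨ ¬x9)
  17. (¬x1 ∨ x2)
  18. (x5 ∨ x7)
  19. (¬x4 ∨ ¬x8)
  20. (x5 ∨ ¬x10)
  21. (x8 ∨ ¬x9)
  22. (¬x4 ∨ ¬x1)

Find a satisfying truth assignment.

x1 = False, x2 = True, x3 = False, x4 = False, x5 = False, x6 = False, x7 = True, x8 = False, x9 = False, x10 = False

x3 occurs only negated in the remaining clauses — set x3 = False.
Pure literal: x10 appears only negated; assign x10 = False.
Set x1 = False and propagate.
  then x7 is forced to True.
  then x5 is forced to False.
  then x9 is forced to False.
  then x4 is forced to False.
  then x2 is forced to True.
x6, x8 are now unconstrained; take x6 = False, x8 = False.
Every clause has at least one true literal under this assignment.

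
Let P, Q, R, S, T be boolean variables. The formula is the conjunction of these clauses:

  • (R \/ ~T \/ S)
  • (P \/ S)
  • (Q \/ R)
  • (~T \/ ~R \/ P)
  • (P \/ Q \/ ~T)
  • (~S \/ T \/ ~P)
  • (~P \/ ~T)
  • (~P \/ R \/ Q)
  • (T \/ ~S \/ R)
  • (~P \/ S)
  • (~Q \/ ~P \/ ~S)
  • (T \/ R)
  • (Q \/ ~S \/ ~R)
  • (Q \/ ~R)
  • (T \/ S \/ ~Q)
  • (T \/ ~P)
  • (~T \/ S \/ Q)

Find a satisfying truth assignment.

Branch on P: take P = False.
  then S is forced to True.
Branch on Q: take Q = True.
Try R = True.
  then T is forced to False.
Every clause has at least one true literal under this assignment.

P=F, Q=T, R=T, S=T, T=F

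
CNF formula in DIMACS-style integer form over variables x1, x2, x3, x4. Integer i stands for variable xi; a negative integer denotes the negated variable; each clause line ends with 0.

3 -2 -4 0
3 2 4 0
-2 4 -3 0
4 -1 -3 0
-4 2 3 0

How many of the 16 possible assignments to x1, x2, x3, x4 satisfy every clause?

7

Split on x3, then x4.
  x3=T, x4=T: remaining (x1,x2) ∈ {(F,F); (F,T); (T,F); (T,T)} — 4.
  x3=T, x4=F: remaining (x1,x2) ∈ {(F,F)} — 1.
  x3=F, x4=T: a clause becomes empty — 0.
  x3=F, x4=F: remaining (x1,x2) ∈ {(F,T); (T,T)} — 2.
Total: 4 + 1 + 0 + 2 = 7.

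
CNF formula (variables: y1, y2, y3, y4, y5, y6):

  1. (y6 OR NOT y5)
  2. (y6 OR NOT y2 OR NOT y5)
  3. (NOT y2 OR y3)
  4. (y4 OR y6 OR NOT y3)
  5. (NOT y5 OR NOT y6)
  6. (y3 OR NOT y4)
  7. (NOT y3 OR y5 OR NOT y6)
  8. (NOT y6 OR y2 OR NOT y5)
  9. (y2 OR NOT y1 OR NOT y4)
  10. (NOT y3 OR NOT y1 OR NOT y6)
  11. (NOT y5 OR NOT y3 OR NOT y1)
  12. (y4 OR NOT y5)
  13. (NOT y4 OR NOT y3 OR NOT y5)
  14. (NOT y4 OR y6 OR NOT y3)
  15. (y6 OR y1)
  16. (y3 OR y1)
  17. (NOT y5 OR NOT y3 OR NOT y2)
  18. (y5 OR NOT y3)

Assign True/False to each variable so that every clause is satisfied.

y1=1, y2=0, y3=0, y4=0, y5=0, y6=1

Branch on y1: take y1 = True.
Set y2 = False and propagate.
  then y4 is forced to False.
  then y5 is forced to False.
  then y3 is forced to False.
y6 is now unconstrained; take y6 = True.
Every clause has at least one true literal under this assignment.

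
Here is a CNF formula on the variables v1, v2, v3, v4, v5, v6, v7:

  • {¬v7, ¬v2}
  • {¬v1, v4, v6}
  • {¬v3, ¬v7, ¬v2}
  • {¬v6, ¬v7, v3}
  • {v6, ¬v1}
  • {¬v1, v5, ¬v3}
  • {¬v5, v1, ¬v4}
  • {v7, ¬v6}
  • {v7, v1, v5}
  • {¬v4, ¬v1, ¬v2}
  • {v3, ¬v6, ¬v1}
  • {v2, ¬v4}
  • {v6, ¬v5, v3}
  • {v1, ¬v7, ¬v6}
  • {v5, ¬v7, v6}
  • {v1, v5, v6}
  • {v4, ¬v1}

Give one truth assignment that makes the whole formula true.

Set v1 = False and propagate.
Branch on v2: take v2 = False.
  then v4 is forced to False.
Try v3 = True.
The remaining clauses are satisfied by v5 = True, v6 = False, v7 = False.
Every clause has at least one true literal under this assignment.

v1=F, v2=F, v3=T, v4=F, v5=T, v6=F, v7=F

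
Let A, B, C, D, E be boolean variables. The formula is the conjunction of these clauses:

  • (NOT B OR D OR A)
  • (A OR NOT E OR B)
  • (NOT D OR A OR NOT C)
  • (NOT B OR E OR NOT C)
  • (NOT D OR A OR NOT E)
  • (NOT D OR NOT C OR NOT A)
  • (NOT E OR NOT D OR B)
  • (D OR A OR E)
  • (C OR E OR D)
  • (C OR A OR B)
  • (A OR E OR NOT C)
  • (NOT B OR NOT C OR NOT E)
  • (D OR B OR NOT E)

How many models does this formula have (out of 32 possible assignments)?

6

The models are:
  A=0 B=1 C=0 D=1 E=0
  A=1 B=0 C=0 D=1 E=0
  A=1 B=0 C=1 D=0 E=0
  A=1 B=1 C=0 D=0 E=1
  A=1 B=1 C=0 D=1 E=0
  A=1 B=1 C=0 D=1 E=1
Count: 6.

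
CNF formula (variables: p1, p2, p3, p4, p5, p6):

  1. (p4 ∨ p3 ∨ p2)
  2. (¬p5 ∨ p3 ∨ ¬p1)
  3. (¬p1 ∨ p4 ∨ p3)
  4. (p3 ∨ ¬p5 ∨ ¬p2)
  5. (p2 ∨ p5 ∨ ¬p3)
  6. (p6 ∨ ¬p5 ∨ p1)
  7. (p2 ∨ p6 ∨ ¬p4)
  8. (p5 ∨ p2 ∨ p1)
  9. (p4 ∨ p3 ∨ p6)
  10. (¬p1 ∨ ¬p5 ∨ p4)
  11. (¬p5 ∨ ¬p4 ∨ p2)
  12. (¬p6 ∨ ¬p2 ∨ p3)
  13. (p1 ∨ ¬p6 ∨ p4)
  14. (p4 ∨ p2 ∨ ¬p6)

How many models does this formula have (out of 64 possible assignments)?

13

Split on p2, then p4.
  p2=T, p4=T: 9 of the 16 assignments to (p1,p3,p5,p6) work.
  p2=T, p4=F: remaining (p1,p3,p5,p6) ∈ {(F,T,F,F); (T,T,F,F); (T,T,F,T)} — 3.
  p2=F, p4=T: remaining (p1,p3,p5,p6) ∈ {(T,F,F,T)} — 1.
  p2=F, p4=F: a clause becomes empty — 0.
Total: 9 + 3 + 1 + 0 = 13.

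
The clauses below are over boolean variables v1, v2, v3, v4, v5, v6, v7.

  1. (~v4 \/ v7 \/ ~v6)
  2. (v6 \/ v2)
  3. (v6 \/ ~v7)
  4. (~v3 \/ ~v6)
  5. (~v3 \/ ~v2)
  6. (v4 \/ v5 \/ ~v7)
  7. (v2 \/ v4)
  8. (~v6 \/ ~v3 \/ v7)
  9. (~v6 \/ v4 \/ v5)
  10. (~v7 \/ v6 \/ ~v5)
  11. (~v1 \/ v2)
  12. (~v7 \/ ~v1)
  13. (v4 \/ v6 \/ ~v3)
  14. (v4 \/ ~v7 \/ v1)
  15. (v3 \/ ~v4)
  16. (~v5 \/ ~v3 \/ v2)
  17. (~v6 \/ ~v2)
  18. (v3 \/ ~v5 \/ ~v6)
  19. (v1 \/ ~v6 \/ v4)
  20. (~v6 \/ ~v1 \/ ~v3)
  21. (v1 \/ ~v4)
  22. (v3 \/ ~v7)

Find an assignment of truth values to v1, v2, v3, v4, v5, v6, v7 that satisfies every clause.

Try v1 = False.
  then v4 is forced to False.
  then v2 is forced to True.
  then v3 is forced to False.
  then v7 is forced to False.
  then v6 is forced to False.
v5 is now unconstrained; take v5 = False.
Every clause has at least one true literal under this assignment.

v1 = False, v2 = True, v3 = False, v4 = False, v5 = False, v6 = False, v7 = False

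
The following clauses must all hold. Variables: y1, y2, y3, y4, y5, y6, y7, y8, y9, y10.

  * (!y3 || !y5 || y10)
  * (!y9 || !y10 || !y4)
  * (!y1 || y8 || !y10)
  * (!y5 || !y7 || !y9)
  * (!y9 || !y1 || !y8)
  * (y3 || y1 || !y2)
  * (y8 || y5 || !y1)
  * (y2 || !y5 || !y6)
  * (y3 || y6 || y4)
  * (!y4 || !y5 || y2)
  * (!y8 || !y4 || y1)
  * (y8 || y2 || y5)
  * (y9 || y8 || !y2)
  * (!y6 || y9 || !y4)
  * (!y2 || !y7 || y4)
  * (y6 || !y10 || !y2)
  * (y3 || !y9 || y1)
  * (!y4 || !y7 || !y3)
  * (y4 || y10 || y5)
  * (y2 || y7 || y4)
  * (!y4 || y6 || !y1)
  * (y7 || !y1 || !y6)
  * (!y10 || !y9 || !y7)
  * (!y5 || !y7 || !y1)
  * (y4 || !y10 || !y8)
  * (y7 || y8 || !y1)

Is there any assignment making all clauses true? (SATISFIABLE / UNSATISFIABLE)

Set y1 = False and propagate.
Try y2 = True.
  then y3 is forced to True.
Branch on y4: take y4 = False.
  then y7 is forced to False.
For the remaining variables, y5 = True, y6 = True, y8 = False, y9 = True, y10 = True works.
Every clause has at least one true literal under this assignment.
So y1=False  y2=True  y3=True  y4=False  y5=True  y6=True  y7=False  y8=False  y9=True  y10=True is a satisfying assignment.

SATISFIABLE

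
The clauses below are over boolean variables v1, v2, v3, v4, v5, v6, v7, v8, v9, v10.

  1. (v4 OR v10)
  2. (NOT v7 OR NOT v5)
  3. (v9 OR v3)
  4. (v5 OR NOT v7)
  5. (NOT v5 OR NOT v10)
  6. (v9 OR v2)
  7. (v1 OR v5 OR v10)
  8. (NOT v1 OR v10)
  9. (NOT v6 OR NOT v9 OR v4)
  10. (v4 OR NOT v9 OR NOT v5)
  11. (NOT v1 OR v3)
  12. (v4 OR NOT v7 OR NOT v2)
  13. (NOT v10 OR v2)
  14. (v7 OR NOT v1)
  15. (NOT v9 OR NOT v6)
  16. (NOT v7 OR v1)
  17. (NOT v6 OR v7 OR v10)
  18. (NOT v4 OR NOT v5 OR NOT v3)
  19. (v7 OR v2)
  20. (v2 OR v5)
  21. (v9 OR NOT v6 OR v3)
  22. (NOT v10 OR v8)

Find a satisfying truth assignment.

v6 occurs only negated in the remaining clauses — set v6 = False.
v8 occurs only positively in the remaining clauses — set v8 = True.
Set v1 = False and propagate.
  then v7 is forced to False.
  then v2 is forced to True.
For the remaining variables, v3 = True, v4 = False, v5 = False, v9 = False, v10 = True works.

v1=F, v2=T, v3=T, v4=F, v5=F, v6=F, v7=F, v8=T, v9=F, v10=T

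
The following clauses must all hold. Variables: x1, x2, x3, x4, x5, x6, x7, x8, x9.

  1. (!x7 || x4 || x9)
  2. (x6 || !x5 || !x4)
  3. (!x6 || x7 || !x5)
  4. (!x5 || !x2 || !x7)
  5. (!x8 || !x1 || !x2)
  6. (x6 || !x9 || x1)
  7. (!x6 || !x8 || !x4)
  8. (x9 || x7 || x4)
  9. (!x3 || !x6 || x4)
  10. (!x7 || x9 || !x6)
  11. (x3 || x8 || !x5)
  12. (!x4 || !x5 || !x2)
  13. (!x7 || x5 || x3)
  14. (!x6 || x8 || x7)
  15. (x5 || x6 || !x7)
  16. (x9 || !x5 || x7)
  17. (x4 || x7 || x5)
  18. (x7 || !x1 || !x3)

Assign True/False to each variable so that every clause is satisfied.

Branch on x1: take x1 = False.
Try x2 = True.
For the remaining variables, x3 = True, x4 = True, x5 = False, x6 = False, x7 = False, x8 = True, x9 = False works.
Every clause has at least one true literal under this assignment.

x1 = F  x2 = T  x3 = T  x4 = T  x5 = F  x6 = F  x7 = F  x8 = T  x9 = F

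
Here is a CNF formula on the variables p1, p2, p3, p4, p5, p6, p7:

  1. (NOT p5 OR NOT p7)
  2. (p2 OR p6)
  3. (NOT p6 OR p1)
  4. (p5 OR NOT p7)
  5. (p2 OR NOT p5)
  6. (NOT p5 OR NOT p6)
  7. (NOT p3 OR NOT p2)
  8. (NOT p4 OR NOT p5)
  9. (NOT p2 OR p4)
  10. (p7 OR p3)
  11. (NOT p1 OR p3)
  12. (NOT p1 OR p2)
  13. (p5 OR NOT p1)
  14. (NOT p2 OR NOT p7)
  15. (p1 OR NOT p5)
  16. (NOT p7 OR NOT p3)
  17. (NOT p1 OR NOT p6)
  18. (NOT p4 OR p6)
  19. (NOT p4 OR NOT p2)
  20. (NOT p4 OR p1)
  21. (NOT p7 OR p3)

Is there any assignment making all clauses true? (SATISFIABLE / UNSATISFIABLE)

p1 = True:
  propagation gives p3=True, p2=False; an empty clause results — contradiction.
p1 = False:
  propagation gives p6=False, p2=True, p3=False, p4=True; an empty clause results — contradiction.
Every branch closes, so no satisfying assignment exists.

UNSATISFIABLE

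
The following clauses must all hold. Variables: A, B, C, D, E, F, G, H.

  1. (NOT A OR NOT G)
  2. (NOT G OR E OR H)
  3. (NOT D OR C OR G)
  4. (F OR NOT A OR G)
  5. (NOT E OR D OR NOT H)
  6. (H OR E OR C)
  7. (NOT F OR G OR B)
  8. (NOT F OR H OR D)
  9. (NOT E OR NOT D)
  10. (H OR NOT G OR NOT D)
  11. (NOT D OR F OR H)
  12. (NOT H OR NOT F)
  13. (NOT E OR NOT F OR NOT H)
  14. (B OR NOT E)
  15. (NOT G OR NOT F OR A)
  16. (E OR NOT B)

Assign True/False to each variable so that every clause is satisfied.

A=F, B=F, C=T, D=T, E=F, F=F, G=F, H=T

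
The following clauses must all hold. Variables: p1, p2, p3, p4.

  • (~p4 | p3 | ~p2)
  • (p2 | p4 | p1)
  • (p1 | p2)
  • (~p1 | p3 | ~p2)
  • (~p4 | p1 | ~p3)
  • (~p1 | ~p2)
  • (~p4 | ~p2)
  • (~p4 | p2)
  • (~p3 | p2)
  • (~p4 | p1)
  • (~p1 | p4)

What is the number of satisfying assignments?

The models are:
  p1=F p2=T p3=F p4=F
  p1=F p2=T p3=T p4=F
That's 2 in total.

2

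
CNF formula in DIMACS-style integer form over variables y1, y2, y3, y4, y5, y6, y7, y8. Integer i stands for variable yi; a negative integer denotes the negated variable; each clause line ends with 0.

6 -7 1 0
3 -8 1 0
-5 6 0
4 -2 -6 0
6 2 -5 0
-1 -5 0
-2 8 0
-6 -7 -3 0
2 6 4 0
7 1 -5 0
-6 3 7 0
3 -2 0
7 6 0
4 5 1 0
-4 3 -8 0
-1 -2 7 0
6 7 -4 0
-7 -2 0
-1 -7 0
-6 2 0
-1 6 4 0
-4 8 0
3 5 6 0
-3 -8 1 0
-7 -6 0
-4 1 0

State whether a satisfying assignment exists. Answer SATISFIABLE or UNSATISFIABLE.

UNSATISFIABLE

y6 = True:
  propagation gives y2=True, y4=True, y8=True, y3=True; an empty clause results — contradiction.
y6 = False:
  propagation gives y5=False, y7=True, y1=True; an empty clause results — contradiction.
Every branch closes, so no satisfying assignment exists.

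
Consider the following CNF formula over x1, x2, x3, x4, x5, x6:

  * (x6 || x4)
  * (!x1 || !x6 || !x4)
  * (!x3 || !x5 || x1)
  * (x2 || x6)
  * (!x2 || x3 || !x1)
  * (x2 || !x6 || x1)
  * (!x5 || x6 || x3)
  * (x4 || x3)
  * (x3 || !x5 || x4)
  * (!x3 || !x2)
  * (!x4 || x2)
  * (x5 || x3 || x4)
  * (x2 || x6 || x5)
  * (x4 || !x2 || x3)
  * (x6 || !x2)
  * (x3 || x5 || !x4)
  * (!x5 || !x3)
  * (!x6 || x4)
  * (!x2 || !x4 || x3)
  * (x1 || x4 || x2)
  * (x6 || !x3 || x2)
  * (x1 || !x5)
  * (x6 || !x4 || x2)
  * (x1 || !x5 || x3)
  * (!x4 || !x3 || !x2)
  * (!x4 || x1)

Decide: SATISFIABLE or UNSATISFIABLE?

x3 = True:
  propagation gives x2=False, x6=True, x1=True, x4=False; an empty clause results — contradiction.
x3 = False:
  propagation gives x4=True, x2=True; an empty clause results — contradiction.
Every branch closes, so no satisfying assignment exists.

UNSATISFIABLE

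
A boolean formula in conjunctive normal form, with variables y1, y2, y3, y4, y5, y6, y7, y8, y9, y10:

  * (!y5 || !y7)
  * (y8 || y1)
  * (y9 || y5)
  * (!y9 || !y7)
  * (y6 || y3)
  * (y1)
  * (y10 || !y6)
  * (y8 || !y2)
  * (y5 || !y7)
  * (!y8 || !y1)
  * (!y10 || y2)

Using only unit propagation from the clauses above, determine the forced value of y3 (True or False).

Unit clause (y1) sets y1 = True.
In (!y1 || !y8), !y1 is now false; !y8 must hold, so y8 = False.
(y8 || !y2): since y8 = False, the clause reduces to (!y2). y2 = False.
From (!y10 || y2) and y2 = False: y10 = False.
In (y10 || !y6), y10 is now false; !y6 must hold, so y6 = False.
(y3 || y6): since y6 = False, the clause reduces to (y3). y3 = True.

True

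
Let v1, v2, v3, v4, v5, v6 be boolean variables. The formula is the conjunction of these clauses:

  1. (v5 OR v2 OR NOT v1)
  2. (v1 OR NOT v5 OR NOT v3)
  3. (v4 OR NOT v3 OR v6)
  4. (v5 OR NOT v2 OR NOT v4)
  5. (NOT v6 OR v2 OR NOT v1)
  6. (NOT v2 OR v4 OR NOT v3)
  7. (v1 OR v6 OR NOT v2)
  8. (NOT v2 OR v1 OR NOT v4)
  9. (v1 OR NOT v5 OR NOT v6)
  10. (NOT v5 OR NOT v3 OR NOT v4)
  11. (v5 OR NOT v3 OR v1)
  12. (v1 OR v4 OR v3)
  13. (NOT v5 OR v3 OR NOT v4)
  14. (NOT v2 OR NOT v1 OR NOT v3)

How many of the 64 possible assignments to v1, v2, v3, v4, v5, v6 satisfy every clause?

Satisfying assignments:
  v1=0 v2=0 v3=0 v4=1 v5=0 v6=0
  v1=0 v2=0 v3=0 v4=1 v5=0 v6=1
  v1=1 v2=0 v3=0 v4=0 v5=1 v6=0
  v1=1 v2=1 v3=0 v4=0 v5=0 v6=0
  v1=1 v2=1 v3=0 v4=0 v5=0 v6=1
  v1=1 v2=1 v3=0 v4=0 v5=1 v6=0
  v1=1 v2=1 v3=0 v4=0 v5=1 v6=1
Count: 7.

7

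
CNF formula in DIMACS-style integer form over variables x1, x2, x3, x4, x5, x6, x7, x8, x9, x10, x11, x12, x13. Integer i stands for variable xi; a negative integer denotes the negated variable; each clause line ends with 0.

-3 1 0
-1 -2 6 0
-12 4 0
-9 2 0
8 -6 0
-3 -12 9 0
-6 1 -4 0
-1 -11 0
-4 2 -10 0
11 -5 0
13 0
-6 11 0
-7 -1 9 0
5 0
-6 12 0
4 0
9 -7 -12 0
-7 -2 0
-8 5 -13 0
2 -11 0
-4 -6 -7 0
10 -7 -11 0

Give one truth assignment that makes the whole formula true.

x1=F  x2=T  x3=F  x4=T  x5=T  x6=F  x7=F  x8=T  x9=F  x10=T  x11=T  x12=F  x13=T

Check each clause:
  1. (x1 ∨ ¬x3) — ¬x3 is true.
  2. (¬x2 ∨ ¬x1 ∨ x6) — ¬x1 is true.
  3. (¬x12 ∨ x4) — x4 is true.
  4. (¬x9 ∨ x2) — x2 is true.
  5. (¬x6 ∨ x8) — x8 is true.
  6. (x9 ∨ ¬x12 ∨ ¬x3) — ¬x12 is true.
  7. (x1 ∨ ¬x6 ∨ ¬x4) — ¬x6 is true.
  8. (¬x11 ∨ ¬x1) — ¬x1 is true.
  9. (¬x4 ∨ ¬x10 ∨ x2) — x2 is true.
  10. (x11 ∨ ¬x5) — x11 is true.
  11. (x13) — x13 is true.
  12. (x11 ∨ ¬x6) — ¬x6 is true.
  13. (¬x7 ∨ x9 ∨ ¬x1) — ¬x7 is true.
  14. (x5) — x5 is true.
  15. (¬x6 ∨ x12) — ¬x6 is true.
  16. (x4) — x4 is true.
  17. (x9 ∨ ¬x12 ∨ ¬x7) — ¬x12 is true.
  18. (¬x2 ∨ ¬x7) — ¬x7 is true.
  19. (x5 ∨ ¬x13 ∨ ¬x8) — x5 is true.
  20. (¬x11 ∨ x2) — x2 is true.
  21. (¬x4 ∨ ¬x7 ∨ ¬x6) — ¬x7 is true.
  22. (¬x7 ∨ ¬x11 ∨ x10) — ¬x7 is true.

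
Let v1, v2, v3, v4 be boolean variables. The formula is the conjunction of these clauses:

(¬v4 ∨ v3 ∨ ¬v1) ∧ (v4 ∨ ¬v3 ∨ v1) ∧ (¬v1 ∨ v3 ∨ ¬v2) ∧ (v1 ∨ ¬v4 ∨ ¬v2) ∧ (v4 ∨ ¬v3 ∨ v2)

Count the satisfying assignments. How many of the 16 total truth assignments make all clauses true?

8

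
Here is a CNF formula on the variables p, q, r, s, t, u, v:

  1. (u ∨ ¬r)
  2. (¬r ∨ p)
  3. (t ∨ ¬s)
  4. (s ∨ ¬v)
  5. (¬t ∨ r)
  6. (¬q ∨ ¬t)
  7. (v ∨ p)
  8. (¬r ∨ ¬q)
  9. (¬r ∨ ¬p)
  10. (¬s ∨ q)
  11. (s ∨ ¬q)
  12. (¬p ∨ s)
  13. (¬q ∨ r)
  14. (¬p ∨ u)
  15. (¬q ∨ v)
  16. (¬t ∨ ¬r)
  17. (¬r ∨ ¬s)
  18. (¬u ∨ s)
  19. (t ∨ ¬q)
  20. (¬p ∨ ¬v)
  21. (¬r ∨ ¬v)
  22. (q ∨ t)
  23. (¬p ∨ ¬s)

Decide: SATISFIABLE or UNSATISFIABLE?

UNSATISFIABLE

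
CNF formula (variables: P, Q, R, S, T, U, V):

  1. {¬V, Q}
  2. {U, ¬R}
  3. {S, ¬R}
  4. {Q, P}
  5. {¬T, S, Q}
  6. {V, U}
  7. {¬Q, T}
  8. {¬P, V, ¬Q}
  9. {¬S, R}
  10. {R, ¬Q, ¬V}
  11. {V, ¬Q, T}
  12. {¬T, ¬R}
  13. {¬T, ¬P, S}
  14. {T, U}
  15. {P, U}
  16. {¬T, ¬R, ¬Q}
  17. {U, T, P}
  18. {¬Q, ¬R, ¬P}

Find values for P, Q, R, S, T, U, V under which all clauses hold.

P=True, Q=False, R=False, S=False, T=False, U=True, V=False

Check each clause:
  1. {¬V, Q} — ¬V is true.
  2. {U, ¬R} — ¬R is true.
  3. {¬R, S} — ¬R is true.
  4. {P, Q} — P is true.
  5. {S, ¬T, Q} — ¬T is true.
  6. {V, U} — U is true.
  7. {¬Q, T} — ¬Q is true.
  8. {¬Q, ¬P, V} — ¬Q is true.
  9. {R, ¬S} — ¬S is true.
  10. {R, ¬V, ¬Q} — ¬V is true.
  11. {V, ¬Q, T} — ¬Q is true.
  12. {¬R, ¬T} — ¬T is true.
  13. {¬P, S, ¬T} — ¬T is true.
  14. {U, T} — U is true.
  15. {U, P} — P is true.
  16. {¬R, ¬Q, ¬T} — ¬T is true.
  17. {P, T, U} — P is true.
  18. {¬Q, ¬P, ¬R} — ¬R is true.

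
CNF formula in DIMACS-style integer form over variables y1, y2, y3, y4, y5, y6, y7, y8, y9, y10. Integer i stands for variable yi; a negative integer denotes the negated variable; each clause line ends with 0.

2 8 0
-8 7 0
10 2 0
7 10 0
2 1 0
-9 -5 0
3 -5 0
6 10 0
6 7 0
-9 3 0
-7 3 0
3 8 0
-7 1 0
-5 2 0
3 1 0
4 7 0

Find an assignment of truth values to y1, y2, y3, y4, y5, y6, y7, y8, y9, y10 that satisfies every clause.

y1 occurs only positively in the remaining clauses — set y1 = True.
Pure literal: y2 appears only positively; assign y2 = True.
Try y3 = True.
For the remaining variables, y4 = True, y5 = False, y6 = True, y7 = False, y8 = False, y9 = True, y10 = True works.
Check each clause:
  1. (y8 || y2) — y2 is true.
  2. (!y8 || y7) — !y8 is true.
  3. (y2 || y10) — y2 is true.
  4. (y10 || y7) — y10 is true.
  5. (y2 || y1) — y1 is true.
  6. (!y9 || !y5) — !y5 is true.
  7. (!y5 || y3) — y3 is true.
  8. (y6 || y10) — y10 is true.
  9. (y7 || y6) — y6 is true.
  10. (!y9 || y3) — y3 is true.
  11. (!y7 || y3) — !y7 is true.
  12. (y3 || y8) — y3 is true.
  13. (!y7 || y1) — y1 is true.
  14. (y2 || !y5) — y2 is true.
  15. (y3 || y1) — y1 is true.
  16. (y7 || y4) — y4 is true.

y1 = T, y2 = T, y3 = T, y4 = T, y5 = F, y6 = T, y7 = F, y8 = F, y9 = T, y10 = T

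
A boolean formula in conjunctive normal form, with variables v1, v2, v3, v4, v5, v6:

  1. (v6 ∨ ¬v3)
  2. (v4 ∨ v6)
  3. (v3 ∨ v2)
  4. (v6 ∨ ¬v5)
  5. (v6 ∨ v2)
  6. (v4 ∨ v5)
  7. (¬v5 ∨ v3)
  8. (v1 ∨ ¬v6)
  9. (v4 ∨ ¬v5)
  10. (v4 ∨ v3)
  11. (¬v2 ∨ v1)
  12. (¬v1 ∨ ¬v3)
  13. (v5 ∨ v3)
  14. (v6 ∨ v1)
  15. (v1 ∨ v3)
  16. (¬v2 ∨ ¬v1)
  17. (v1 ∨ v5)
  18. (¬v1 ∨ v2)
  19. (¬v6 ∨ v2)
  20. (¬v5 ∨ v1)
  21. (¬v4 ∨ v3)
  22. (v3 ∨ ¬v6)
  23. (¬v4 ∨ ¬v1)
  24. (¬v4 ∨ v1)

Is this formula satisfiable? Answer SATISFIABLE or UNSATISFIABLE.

v1 = True:
  propagation gives v3=False, v2=True; an empty clause results — contradiction.
v1 = False:
  propagation gives v6=False; an empty clause results — contradiction.
Every branch closes, so no satisfying assignment exists.

UNSATISFIABLE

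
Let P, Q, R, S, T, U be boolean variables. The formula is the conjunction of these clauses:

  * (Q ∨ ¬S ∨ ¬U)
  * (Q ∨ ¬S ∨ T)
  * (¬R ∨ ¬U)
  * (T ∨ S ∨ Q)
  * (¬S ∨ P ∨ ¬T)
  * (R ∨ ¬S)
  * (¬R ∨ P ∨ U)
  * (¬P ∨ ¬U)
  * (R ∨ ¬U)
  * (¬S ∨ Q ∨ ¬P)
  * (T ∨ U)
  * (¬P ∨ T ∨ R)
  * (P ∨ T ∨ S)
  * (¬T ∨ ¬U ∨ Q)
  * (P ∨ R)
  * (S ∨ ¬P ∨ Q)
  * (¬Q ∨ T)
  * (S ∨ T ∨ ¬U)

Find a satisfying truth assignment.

P=1, Q=1, R=1, S=0, T=1, U=0

Try P = True.
  then U is forced to False.
  then T is forced to True.
The remaining clauses are satisfied by Q = True, R = True, S = False.
Every clause has at least one true literal under this assignment.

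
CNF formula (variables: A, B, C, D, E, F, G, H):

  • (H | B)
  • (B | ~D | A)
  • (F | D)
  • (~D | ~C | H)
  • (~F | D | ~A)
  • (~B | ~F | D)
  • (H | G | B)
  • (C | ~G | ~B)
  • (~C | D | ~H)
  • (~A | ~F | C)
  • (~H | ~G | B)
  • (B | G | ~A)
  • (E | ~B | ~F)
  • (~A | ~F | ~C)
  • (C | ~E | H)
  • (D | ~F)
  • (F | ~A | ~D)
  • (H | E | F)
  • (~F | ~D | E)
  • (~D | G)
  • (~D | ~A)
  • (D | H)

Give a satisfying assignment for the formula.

A=F, B=T, C=T, D=T, E=F, F=F, G=T, H=T

Check each clause:
  1. (B | H) — H is true.
  2. (A | B | ~D) — B is true.
  3. (F | D) — D is true.
  4. (~C | ~D | H) — H is true.
  5. (~F | D | ~A) — ~F is true.
  6. (D | ~F | ~B) — ~F is true.
  7. (H | G | B) — H is true.
  8. (C | ~G | ~B) — C is true.
  9. (~H | D | ~C) — D is true.
  10. (~F | ~A | C) — ~F is true.
  11. (~G | ~H | B) — B is true.
  12. (~A | G | B) — B is true.
  13. (~B | E | ~F) — ~F is true.
  14. (~F | ~C | ~A) — ~F is true.
  15. (C | H | ~E) — H is true.
  16. (D | ~F) — ~F is true.
  17. (~A | F | ~D) — ~A is true.
  18. (F | E | H) — H is true.
  19. (E | ~F | ~D) — ~F is true.
  20. (~D | G) — G is true.
  21. (~A | ~D) — ~A is true.
  22. (D | H) — H is true.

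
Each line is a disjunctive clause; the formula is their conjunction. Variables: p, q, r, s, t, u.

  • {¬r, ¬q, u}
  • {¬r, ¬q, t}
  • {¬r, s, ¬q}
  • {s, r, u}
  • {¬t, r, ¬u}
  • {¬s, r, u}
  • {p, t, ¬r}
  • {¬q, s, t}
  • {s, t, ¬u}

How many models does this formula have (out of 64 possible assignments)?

17

Case analysis on r and s:
  r=1, s=1: 8 of the 16 assignments to (p,q,t,u) work.
  r=1, s=0: 5 of the 16 assignments to (p,q,t,u) work.
  r=0, s=1: remaining (p,q,t,u) ∈ {(0,0,0,1); (0,1,0,1); (1,0,0,1); (1,1,0,1)} — 4.
  r=0, s=0: a clause becomes empty — 0.
Total: 8 + 5 + 4 + 0 = 17.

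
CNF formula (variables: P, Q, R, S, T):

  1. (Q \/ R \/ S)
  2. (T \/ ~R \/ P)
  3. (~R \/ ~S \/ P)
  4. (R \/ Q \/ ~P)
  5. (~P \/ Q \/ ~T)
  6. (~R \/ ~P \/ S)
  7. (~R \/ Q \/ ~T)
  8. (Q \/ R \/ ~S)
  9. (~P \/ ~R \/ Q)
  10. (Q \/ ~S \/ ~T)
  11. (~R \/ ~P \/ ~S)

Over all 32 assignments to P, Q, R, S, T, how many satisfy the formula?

9

Split on R, then P.
  R=1, P=1: a clause becomes empty — 0.
  R=1, P=0: remaining (Q,S,T) ∈ {(1,0,1)} — 1.
  R=0, P=1: remaining (Q,S,T) ∈ {(1,0,0); (1,0,1); (1,1,0); (1,1,1)} — 4.
  R=0, P=0: remaining (Q,S,T) ∈ {(1,0,0); (1,0,1); (1,1,0); (1,1,1)} — 4.
Total: 0 + 1 + 4 + 4 = 9.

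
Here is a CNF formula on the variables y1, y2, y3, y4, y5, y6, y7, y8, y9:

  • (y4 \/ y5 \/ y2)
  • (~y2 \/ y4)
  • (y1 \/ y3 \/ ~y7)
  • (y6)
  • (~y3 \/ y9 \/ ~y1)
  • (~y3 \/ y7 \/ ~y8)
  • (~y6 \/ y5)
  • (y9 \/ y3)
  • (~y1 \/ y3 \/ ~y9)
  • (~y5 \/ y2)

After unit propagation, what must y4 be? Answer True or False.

(y6) is a unit clause: y6 = True.
In (y5 \/ ~y6), ~y6 is now false; y5 must hold, so y5 = True.
In (~y5 \/ y2), ~y5 is now false; y2 must hold, so y2 = True.
From (~y2 \/ y4) and y2 = True: y4 = True.

True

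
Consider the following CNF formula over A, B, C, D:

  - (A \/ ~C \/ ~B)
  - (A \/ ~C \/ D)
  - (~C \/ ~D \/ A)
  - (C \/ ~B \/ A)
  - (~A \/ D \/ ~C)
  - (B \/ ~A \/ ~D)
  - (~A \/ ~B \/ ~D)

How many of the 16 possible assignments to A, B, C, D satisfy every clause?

The models are:
  A=0 B=0 C=0 D=0
  A=0 B=0 C=0 D=1
  A=1 B=0 C=0 D=0
  A=1 B=1 C=0 D=0
Count: 4.

4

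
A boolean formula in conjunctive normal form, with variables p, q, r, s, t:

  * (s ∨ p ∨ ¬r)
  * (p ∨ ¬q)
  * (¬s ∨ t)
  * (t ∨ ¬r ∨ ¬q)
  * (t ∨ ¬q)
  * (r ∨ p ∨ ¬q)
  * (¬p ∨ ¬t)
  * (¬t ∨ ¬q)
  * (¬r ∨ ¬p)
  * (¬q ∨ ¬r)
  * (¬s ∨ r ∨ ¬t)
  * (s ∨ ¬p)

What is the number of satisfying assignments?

3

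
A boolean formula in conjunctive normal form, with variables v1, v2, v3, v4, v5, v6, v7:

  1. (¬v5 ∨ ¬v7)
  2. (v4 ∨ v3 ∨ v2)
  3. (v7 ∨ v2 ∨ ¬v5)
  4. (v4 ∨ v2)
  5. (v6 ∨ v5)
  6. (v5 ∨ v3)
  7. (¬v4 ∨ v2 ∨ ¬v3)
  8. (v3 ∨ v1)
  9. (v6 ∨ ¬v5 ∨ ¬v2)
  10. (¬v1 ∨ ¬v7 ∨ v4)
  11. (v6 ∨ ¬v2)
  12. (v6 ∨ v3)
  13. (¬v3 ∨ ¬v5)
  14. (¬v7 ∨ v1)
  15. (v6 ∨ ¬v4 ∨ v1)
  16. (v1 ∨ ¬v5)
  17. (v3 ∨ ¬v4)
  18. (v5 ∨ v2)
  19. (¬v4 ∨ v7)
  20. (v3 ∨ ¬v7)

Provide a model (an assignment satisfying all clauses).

v1 = T, v2 = T, v3 = F, v4 = F, v5 = T, v6 = T, v7 = F

Pure literal: v6 appears only positively; assign v6 = True.
Try v1 = True.
Set v2 = True and propagate.
For the remaining variables, v3 = False, v4 = False, v5 = True, v7 = False works.
Every clause has at least one true literal under this assignment.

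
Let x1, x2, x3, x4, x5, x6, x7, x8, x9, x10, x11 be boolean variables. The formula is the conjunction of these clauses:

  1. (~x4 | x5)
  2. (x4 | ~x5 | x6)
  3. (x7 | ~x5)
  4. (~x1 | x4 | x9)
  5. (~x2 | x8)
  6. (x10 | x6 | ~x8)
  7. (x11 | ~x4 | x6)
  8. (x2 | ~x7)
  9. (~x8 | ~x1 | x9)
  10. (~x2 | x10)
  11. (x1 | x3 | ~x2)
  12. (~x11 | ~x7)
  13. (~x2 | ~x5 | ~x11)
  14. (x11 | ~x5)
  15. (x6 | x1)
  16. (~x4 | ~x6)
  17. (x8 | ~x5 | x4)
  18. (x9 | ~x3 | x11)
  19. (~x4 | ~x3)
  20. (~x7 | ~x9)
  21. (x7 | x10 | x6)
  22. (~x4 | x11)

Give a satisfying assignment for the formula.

x10 occurs only positively in the remaining clauses — set x10 = True.
Set x1 = True and propagate.
Branch on x2: take x2 = False.
  then x7 is forced to False.
  then x5 is forced to False.
  then x4 is forced to False.
  then x9 is forced to True.
x3, x6, x8, x11 are now unconstrained; take x3 = True, x6 = False, x8 = False, x11 = True.

x1=True, x2=False, x3=True, x4=False, x5=False, x6=False, x7=False, x8=False, x9=True, x10=True, x11=True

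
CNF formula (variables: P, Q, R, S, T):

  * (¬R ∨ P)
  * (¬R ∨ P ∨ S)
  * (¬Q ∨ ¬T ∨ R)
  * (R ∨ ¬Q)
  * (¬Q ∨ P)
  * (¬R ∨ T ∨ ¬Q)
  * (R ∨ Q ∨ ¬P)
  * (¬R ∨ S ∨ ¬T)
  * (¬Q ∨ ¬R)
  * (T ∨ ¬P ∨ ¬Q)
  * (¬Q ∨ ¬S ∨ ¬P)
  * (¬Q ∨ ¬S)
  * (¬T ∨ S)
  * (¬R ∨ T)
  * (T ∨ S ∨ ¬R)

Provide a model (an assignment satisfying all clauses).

Try P = False.
  then R is forced to False.
  then Q is forced to False.
For the remaining variables, S = True, T = False works.
Every clause has at least one true literal under this assignment.

P=False  Q=False  R=False  S=True  T=False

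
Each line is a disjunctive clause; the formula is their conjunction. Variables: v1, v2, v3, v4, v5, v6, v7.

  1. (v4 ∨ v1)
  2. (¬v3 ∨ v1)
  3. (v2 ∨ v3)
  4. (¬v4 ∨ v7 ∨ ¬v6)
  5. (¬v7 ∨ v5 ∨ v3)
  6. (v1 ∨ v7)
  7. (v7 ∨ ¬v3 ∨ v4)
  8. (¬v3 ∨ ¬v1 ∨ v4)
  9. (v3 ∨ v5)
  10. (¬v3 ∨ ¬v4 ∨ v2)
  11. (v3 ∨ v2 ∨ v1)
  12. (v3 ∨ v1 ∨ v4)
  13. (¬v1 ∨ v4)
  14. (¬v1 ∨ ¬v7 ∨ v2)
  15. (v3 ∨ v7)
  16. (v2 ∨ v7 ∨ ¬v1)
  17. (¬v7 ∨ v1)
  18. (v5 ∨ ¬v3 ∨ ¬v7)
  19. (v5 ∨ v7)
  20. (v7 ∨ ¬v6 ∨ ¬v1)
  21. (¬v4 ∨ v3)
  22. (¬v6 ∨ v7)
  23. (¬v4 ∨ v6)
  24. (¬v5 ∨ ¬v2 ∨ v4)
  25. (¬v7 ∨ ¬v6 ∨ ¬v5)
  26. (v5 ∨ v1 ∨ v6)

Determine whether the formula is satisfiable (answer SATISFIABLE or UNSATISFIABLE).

v7 = True:
  propagation gives v1=True, v4=True, v2=True, v3=True; an empty clause results — contradiction.
v7 = False:
  propagation gives v1=True, v4=True, v6=False; an empty clause results — contradiction.
Every branch closes, so no satisfying assignment exists.

UNSATISFIABLE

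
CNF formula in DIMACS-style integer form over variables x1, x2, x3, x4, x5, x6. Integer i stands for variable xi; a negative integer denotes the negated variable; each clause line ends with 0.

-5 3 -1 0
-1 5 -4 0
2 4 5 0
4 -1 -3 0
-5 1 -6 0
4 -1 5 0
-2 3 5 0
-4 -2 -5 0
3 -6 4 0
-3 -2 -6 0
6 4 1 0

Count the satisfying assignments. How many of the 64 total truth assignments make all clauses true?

9

Split on x4, then x5.
  x4=1, x5=1: remaining (x1,x2,x3,x6) ∈ {(0,0,0,0); (0,0,1,0); (1,0,1,0); (1,0,1,1)} — 4.
  x4=1, x5=0: 5 of the 16 assignments to (x1,x2,x3,x6) work.
  x4=0, x5=1: no assignment works — 0.
  x4=0, x5=0: a clause becomes empty — 0.
Total: 4 + 5 + 0 + 0 = 9.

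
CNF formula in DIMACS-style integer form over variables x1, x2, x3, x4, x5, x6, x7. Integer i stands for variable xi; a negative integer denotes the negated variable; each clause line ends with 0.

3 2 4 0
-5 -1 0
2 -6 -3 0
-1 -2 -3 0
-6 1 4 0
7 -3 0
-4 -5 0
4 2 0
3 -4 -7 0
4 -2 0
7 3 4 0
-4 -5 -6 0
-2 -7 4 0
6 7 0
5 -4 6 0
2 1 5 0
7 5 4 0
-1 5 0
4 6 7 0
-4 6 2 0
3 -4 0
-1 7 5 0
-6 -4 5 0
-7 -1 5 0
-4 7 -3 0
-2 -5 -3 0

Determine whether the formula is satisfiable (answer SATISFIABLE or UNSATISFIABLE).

x4 = True:
  propagation gives x5=False, x6=True; an empty clause results — contradiction.
x4 = False:
  propagation gives x2=True; an empty clause results — contradiction.
Every branch closes, so no satisfying assignment exists.

UNSATISFIABLE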